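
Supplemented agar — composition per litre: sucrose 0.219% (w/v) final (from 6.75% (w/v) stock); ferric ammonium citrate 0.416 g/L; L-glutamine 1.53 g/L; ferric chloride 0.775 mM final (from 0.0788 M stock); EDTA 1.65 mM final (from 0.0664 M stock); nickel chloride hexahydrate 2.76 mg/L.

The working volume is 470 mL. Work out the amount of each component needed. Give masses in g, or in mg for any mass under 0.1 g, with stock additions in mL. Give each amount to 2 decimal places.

sucrose 15.25 mL; ferric ammonium citrate 0.20 g; L-glutamine 0.72 g; ferric chloride 4.62 mL; EDTA 11.68 mL; nickel chloride hexahydrate 1.30 mg

Working volume: 470 mL = 0.47 L.
sucrose: C1V1 = C2V2 → 0.219% ÷ 6.75% × 470 mL = 15.25 mL
ferric ammonium citrate: 0.416 g/L × 0.47 L = 0.20 g
L-glutamine: 1.53 g/L × 0.47 L = 0.72 g
ferric chloride: dilute stock: 0.775 mM × 470 mL ÷ 78.8 mM = 4.62 mL
EDTA: dilute stock: 1.65 mM × 470 mL ÷ 66.4 mM = 11.68 mL
nickel chloride hexahydrate: 2.76 mg/L × 0.47 L = 1.30 mg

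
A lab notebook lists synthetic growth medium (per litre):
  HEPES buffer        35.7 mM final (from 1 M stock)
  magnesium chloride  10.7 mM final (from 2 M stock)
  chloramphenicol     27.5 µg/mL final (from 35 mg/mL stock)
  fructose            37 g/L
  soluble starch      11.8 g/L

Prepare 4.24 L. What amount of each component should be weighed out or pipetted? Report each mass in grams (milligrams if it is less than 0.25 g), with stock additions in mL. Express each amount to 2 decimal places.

HEPES buffer 151.37 mL; magnesium chloride 22.68 mL; chloramphenicol 3.33 mL; fructose 156.88 g; soluble starch 50.03 g

Working volume: 4.24 L.
HEPES buffer: dilute stock: 35.7 mM × 4240 mL ÷ 1000 mM = 151.37 mL
magnesium chloride: C1V1 = C2V2 → 10.7 mM × 4240 mL ÷ 2000 mM = 22.68 mL
chloramphenicol: C1V1 = C2V2 → 27.5 µg/mL × 4240 mL ÷ 35000 µg/mL = 3.33 mL
fructose: 37 g/L × 4.24 L = 156.88 g
soluble starch: 11.8 g/L × 4.24 L = 50.03 g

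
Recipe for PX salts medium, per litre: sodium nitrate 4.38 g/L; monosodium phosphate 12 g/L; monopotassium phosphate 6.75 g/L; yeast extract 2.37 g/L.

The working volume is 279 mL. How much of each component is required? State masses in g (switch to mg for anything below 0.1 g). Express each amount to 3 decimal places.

sodium nitrate 1.222 g; monosodium phosphate 3.348 g; monopotassium phosphate 1.883 g; yeast extract 0.661 g

Scale factor relative to 1 L: 0.279.
sodium nitrate: 4.38 g/L × 0.279 L = 1.222 g
monosodium phosphate: 12 g/L × 0.279 L = 3.348 g
monopotassium phosphate: 6.75 g/L × 0.279 L = 1.883 g
yeast extract: 2.37 g/L × 0.279 L = 0.661 g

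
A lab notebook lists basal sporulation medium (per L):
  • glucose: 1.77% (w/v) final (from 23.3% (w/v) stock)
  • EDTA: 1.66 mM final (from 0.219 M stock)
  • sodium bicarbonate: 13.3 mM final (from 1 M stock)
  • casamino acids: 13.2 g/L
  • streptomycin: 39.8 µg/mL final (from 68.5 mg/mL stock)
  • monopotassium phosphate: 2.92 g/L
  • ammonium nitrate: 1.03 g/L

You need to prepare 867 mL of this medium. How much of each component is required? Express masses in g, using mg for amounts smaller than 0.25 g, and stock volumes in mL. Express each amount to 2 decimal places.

Target volume = 867 mL = 0.867 L.
glucose: V = C2·V2/C1 = 1.77% ÷ 23.3% × 867 mL = 65.86 mL
EDTA: dilute stock: 1.66 mM × 867 mL ÷ 219 mM = 6.57 mL
sodium bicarbonate: V = C2·V2/C1 = 13.3 mM × 867 mL ÷ 1000 mM = 11.53 mL
casamino acids: 13.2 g/L × 0.867 L = 11.44 g
streptomycin: C1V1 = C2V2 → 39.8 µg/mL × 867 mL ÷ 68500 µg/mL = 0.50 mL
monopotassium phosphate: 2.92 g/L × 0.867 L = 2.53 g
ammonium nitrate: 1.03 g/L × 0.867 L = 0.89 g

glucose 65.86 mL; EDTA 6.57 mL; sodium bicarbonate 11.53 mL; casamino acids 11.44 g; streptomycin 0.50 mL; monopotassium phosphate 2.53 g; ammonium nitrate 0.89 g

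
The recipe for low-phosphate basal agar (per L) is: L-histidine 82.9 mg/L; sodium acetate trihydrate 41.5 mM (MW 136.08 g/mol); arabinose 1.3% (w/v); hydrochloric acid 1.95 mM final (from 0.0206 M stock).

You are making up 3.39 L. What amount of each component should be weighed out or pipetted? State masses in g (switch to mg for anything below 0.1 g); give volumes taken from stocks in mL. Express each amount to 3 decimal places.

L-histidine 0.281 g; sodium acetate trihydrate 19.144 g; arabinose 44.070 g; hydrochloric acid 320.898 mL

Working volume: 3.39 L.
L-histidine: 82.9 mg/L × 3.39 L = 281.031 mg = 0.281 g
sodium acetate trihydrate: 41.5 mmol/L × 136.08 g/mol × 3.39 L ÷ 1000 = 19.144 g
arabinose: 1.3% w/v = 13 g/L → 13 × 3.39 L = 44.070 g
hydrochloric acid: V = C2·V2/C1 = 1.95 mM × 3390 mL ÷ 20.6 mM = 320.898 mL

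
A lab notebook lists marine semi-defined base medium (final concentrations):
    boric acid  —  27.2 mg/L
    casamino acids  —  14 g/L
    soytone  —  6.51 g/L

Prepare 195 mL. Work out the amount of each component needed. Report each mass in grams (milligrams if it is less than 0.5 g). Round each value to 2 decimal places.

boric acid 5.30 mg; casamino acids 2.73 g; soytone 1.27 g

Target volume = 195 mL = 0.195 L.
boric acid: 27.2 mg/L × 0.195 L = 5.30 mg
casamino acids: 14 g/L × 0.195 L = 2.73 g
soytone: 6.51 g/L × 0.195 L = 1.27 g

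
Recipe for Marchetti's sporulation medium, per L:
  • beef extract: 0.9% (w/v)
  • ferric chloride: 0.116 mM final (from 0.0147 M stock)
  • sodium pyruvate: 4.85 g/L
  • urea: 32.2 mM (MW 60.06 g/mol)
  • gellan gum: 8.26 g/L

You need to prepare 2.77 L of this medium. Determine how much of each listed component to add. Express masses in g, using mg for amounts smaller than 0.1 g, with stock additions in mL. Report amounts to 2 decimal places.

beef extract 24.93 g; ferric chloride 21.86 mL; sodium pyruvate 13.43 g; urea 5.36 g; gellan gum 22.88 g

Scale factor relative to 1 L: 2.77.
beef extract: 0.9% w/v = 9 g/L → 9 × 2.77 L = 24.93 g
ferric chloride: dilute stock: 0.116 mM × 2770 mL ÷ 14.7 mM = 21.86 mL
sodium pyruvate: 4.85 g/L × 2.77 L = 13.43 g
urea: 32.2 mmol/L × 60.06 g/mol × 2.77 L ÷ 1000 = 5.36 g
gellan gum: 8.26 g/L × 2.77 L = 22.88 g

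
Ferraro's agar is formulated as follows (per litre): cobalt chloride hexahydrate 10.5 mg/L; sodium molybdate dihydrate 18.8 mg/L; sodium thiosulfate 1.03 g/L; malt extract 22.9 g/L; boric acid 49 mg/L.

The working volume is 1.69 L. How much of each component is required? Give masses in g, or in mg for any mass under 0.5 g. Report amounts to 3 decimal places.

Scale factor relative to 1 L: 1.69.
cobalt chloride hexahydrate: 10.5 mg/L × 1.69 L = 17.745 mg
sodium molybdate dihydrate: 18.8 mg/L × 1.69 L = 31.772 mg
sodium thiosulfate: 1.03 g/L × 1.69 L = 1.741 g
malt extract: 22.9 g/L × 1.69 L = 38.701 g
boric acid: 49 mg/L × 1.69 L = 82.810 mg

cobalt chloride hexahydrate 17.745 mg; sodium molybdate dihydrate 31.772 mg; sodium thiosulfate 1.741 g; malt extract 38.701 g; boric acid 82.810 mg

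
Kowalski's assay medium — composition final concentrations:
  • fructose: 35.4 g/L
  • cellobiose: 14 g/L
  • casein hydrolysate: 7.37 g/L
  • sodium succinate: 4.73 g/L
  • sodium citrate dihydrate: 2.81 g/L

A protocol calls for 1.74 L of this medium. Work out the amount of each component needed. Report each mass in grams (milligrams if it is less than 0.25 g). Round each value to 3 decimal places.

Working volume: 1.74 L.
fructose: 35.4 g/L × 1.74 L = 61.596 g
cellobiose: 14 g/L × 1.74 L = 24.360 g
casein hydrolysate: 7.37 g/L × 1.74 L = 12.824 g
sodium succinate: 4.73 g/L × 1.74 L = 8.230 g
sodium citrate dihydrate: 2.81 g/L × 1.74 L = 4.889 g

fructose 61.596 g; cellobiose 24.360 g; casein hydrolysate 12.824 g; sodium succinate 8.230 g; sodium citrate dihydrate 4.889 g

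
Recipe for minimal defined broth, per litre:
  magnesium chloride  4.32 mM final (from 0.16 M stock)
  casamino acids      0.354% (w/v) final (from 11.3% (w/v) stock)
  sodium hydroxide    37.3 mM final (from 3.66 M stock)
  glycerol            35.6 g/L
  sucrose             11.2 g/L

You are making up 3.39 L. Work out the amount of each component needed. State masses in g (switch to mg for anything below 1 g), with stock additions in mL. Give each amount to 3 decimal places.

magnesium chloride 91.530 mL; casamino acids 106.200 mL; sodium hydroxide 34.548 mL; glycerol 120.684 g; sucrose 37.968 g

Working volume: 3.39 L.
magnesium chloride: V = C2·V2/C1 = 4.32 mM × 3390 mL ÷ 160 mM = 91.530 mL
casamino acids: C1V1 = C2V2 → 0.354% ÷ 11.3% × 3390 mL = 106.200 mL
sodium hydroxide: dilute stock: 37.3 mM × 3390 mL ÷ 3660 mM = 34.548 mL
glycerol: 35.6 g/L × 3.39 L = 120.684 g
sucrose: 11.2 g/L × 3.39 L = 37.968 g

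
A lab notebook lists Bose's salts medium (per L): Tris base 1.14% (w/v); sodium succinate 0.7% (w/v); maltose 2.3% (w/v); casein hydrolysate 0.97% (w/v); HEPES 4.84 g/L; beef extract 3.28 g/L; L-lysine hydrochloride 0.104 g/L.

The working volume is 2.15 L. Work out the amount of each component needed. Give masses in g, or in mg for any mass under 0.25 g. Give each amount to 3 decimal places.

Tris base 24.510 g; sodium succinate 15.050 g; maltose 49.450 g; casein hydrolysate 20.855 g; HEPES 10.406 g; beef extract 7.052 g; L-lysine hydrochloride 223.600 mg

Scale factor relative to 1 L: 2.15.
Tris base: 1.14 g per 100 mL × 2150 mL ÷ 100 = 24.510 g
sodium succinate: 0.7 g per 100 mL × 2150 mL ÷ 100 = 15.050 g
maltose: 2.3 g per 100 mL × 2150 mL ÷ 100 = 49.450 g
casein hydrolysate: 0.97% w/v = 9.7 g/L → 9.7 × 2.15 L = 20.855 g
HEPES: 4.84 g/L × 2.15 L = 10.406 g
beef extract: 3.28 g/L × 2.15 L = 7.052 g
L-lysine hydrochloride: 0.104 g/L × 2.15 L = 0.2236 g = 223.600 mg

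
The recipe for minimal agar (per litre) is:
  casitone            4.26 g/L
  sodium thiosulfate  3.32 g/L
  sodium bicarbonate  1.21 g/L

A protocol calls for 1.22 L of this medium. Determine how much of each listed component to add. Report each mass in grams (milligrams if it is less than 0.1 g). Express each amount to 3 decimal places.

Scale factor relative to 1 L: 1.22.
casitone: 4.26 g/L × 1.22 L = 5.197 g
sodium thiosulfate: 3.32 g/L × 1.22 L = 4.050 g
sodium bicarbonate: 1.21 g/L × 1.22 L = 1.476 g

casitone 5.197 g; sodium thiosulfate 4.050 g; sodium bicarbonate 1.476 g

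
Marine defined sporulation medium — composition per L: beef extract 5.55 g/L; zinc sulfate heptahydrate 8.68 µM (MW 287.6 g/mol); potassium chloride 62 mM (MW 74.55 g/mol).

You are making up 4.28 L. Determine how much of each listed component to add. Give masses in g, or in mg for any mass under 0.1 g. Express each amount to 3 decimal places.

beef extract 23.754 g; zinc sulfate heptahydrate 10.684 mg; potassium chloride 19.783 g

Scale factor relative to 1 L: 4.28.
beef extract: 5.55 g/L × 4.28 L = 23.754 g
zinc sulfate heptahydrate: 8.68 µmol/L × 287.6 g/mol × 4.28 L ÷ 1000 = 10.684 mg
potassium chloride: 62 mmol/L × 74.55 g/mol × 4.28 L ÷ 1000 = 19.783 g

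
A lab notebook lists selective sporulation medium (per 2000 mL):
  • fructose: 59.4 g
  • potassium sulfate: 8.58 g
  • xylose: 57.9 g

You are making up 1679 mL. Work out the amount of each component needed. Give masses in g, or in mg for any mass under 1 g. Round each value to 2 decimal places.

Scale factor = 1679 mL / 2000 mL = 0.8395.
fructose: 59.4 g × (1679 mL / 2000 mL) = 49.87 g
potassium sulfate: 8.58 g × (1679 mL / 2000 mL) = 7.20 g
xylose: 57.9 g × (1679 mL / 2000 mL) = 48.61 g

fructose 49.87 g; potassium sulfate 7.20 g; xylose 48.61 g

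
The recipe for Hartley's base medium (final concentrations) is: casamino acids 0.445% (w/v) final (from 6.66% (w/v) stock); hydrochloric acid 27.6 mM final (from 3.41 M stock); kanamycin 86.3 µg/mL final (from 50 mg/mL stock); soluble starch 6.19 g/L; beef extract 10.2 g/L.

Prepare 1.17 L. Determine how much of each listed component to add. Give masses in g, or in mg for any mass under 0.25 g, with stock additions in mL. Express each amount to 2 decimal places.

casamino acids 78.18 mL; hydrochloric acid 9.47 mL; kanamycin 2.02 mL; soluble starch 7.24 g; beef extract 11.93 g

Working volume: 1.17 L.
casamino acids: V = C2·V2/C1 = 0.445% ÷ 6.66% × 1170 mL = 78.18 mL
hydrochloric acid: V = C2·V2/C1 = 27.6 mM × 1170 mL ÷ 3410 mM = 9.47 mL
kanamycin: dilute stock: 86.3 µg/mL × 1170 mL ÷ 50000 µg/mL = 2.02 mL
soluble starch: 6.19 g/L × 1.17 L = 7.24 g
beef extract: 10.2 g/L × 1.17 L = 11.93 g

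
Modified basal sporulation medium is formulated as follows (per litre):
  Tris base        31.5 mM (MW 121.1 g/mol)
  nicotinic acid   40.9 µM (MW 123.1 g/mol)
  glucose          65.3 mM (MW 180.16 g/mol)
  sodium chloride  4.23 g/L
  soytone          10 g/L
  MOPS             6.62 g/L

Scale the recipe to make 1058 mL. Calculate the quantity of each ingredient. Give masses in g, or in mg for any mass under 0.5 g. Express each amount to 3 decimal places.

Tris base 4.036 g; nicotinic acid 5.327 mg; glucose 12.447 g; sodium chloride 4.475 g; soytone 10.580 g; MOPS 7.004 g

Scale factor relative to 1 L: 1.058.
Tris base: 31.5 mmol/L × 121.1 g/mol × 1.058 L ÷ 1000 = 4.036 g
nicotinic acid: 40.9 µmol/L × 123.1 g/mol × 1.058 L ÷ 1000 = 5.327 mg
glucose: 65.3 mmol/L × 180.16 g/mol × 1.058 L ÷ 1000 = 12.447 g
sodium chloride: 4.23 g/L × 1.058 L = 4.475 g
soytone: 10 g/L × 1.058 L = 10.580 g
MOPS: 6.62 g/L × 1.058 L = 7.004 g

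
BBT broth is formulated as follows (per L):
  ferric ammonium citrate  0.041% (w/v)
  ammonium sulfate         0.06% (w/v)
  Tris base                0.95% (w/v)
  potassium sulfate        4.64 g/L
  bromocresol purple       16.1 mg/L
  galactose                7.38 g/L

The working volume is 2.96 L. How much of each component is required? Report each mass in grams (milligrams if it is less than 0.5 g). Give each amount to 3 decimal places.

ferric ammonium citrate 1.214 g; ammonium sulfate 1.776 g; Tris base 28.120 g; potassium sulfate 13.734 g; bromocresol purple 47.656 mg; galactose 21.845 g

Scale factor relative to 1 L: 2.96.
ferric ammonium citrate: 0.041 g per 100 mL × 2960 mL ÷ 100 = 1.214 g
ammonium sulfate: 0.06% w/v = 0.6 g/L → 0.6 × 2.96 L = 1.776 g
Tris base: 0.95% w/v = 9.5 g/L → 9.5 × 2.96 L = 28.120 g
potassium sulfate: 4.64 g/L × 2.96 L = 13.734 g
bromocresol purple: 16.1 mg/L × 2.96 L = 47.656 mg
galactose: 7.38 g/L × 2.96 L = 21.845 g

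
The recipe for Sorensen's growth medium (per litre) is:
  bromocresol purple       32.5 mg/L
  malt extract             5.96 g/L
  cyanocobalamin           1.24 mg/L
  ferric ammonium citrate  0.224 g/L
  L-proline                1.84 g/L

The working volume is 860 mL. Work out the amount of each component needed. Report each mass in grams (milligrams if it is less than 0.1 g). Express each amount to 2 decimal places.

Scale factor relative to 1 L: 0.86.
bromocresol purple: 32.5 mg/L × 0.86 L = 27.95 mg
malt extract: 5.96 g/L × 0.86 L = 5.13 g
cyanocobalamin: 1.24 mg/L × 0.86 L = 1.07 mg
ferric ammonium citrate: 0.224 g/L × 0.86 L = 0.19 g
L-proline: 1.84 g/L × 0.86 L = 1.58 g

bromocresol purple 27.95 mg; malt extract 5.13 g; cyanocobalamin 1.07 mg; ferric ammonium citrate 0.19 g; L-proline 1.58 g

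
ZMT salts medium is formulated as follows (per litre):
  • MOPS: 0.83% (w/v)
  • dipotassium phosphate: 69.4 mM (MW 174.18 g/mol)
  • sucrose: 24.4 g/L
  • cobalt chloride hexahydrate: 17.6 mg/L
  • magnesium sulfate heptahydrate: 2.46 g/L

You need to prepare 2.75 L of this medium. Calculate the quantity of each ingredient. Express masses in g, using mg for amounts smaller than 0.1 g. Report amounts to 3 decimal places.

MOPS 22.825 g; dipotassium phosphate 33.242 g; sucrose 67.100 g; cobalt chloride hexahydrate 48.400 mg; magnesium sulfate heptahydrate 6.765 g

Scale factor relative to 1 L: 2.75.
MOPS: 0.83% w/v = 8.3 g/L → 8.3 × 2.75 L = 22.825 g
dipotassium phosphate: 69.4 mmol/L × 174.18 g/mol × 2.75 L ÷ 1000 = 33.242 g
sucrose: 24.4 g/L × 2.75 L = 67.100 g
cobalt chloride hexahydrate: 17.6 mg/L × 2.75 L = 48.400 mg
magnesium sulfate heptahydrate: 2.46 g/L × 2.75 L = 6.765 g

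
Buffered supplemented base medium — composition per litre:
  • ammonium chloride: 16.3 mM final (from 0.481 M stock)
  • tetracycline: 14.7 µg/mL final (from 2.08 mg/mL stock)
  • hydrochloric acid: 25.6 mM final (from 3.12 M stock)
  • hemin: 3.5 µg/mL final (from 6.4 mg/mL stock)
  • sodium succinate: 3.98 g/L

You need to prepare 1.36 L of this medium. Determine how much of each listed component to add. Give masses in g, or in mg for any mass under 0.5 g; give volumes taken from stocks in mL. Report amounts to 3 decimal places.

Scale factor relative to 1 L: 1.36.
ammonium chloride: C1V1 = C2V2 → 16.3 mM × 1360 mL ÷ 481 mM = 46.087 mL
tetracycline: C1V1 = C2V2 → 14.7 µg/mL × 1360 mL ÷ 2080 µg/mL = 9.612 mL
hydrochloric acid: dilute stock: 25.6 mM × 1360 mL ÷ 3120 mM = 11.159 mL
hemin: C1V1 = C2V2 → 3.5 µg/mL × 1360 mL ÷ 6400 µg/mL = 0.744 mL
sodium succinate: 3.98 g/L × 1.36 L = 5.413 g

ammonium chloride 46.087 mL; tetracycline 9.612 mL; hydrochloric acid 11.159 mL; hemin 0.744 mL; sodium succinate 5.413 g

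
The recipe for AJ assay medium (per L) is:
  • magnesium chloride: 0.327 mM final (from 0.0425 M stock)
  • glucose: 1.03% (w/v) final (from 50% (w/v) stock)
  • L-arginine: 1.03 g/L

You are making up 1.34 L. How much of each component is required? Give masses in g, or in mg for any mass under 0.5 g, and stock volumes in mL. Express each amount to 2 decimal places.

Scale factor relative to 1 L: 1.34.
magnesium chloride: dilute stock: 0.327 mM × 1340 mL ÷ 42.5 mM = 10.31 mL
glucose: dilute stock: 1.03% ÷ 50% × 1340 mL = 27.60 mL
L-arginine: 1.03 g/L × 1.34 L = 1.38 g

magnesium chloride 10.31 mL; glucose 27.60 mL; L-arginine 1.38 g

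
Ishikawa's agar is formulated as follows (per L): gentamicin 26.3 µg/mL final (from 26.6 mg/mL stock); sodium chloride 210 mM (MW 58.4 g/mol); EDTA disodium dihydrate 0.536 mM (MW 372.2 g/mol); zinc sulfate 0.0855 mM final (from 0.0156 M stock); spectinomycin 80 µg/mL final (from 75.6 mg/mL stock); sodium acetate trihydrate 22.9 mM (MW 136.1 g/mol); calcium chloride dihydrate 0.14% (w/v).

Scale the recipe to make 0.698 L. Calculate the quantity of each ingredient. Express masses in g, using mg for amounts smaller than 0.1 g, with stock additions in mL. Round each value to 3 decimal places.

gentamicin 0.690 mL; sodium chloride 8.560 g; EDTA disodium dihydrate 0.139 g; zinc sulfate 3.826 mL; spectinomycin 0.739 mL; sodium acetate trihydrate 2.175 g; calcium chloride dihydrate 0.977 g

Scale factor relative to 1 L: 0.698.
gentamicin: C1V1 = C2V2 → 26.3 µg/mL × 698 mL ÷ 26600 µg/mL = 0.690 mL
sodium chloride: 210 mmol/L × 58.4 g/mol × 0.698 L ÷ 1000 = 8.560 g
EDTA disodium dihydrate: 0.536 mmol/L × 372.2 g/mol × 0.698 L ÷ 1000 = 0.139 g
zinc sulfate: V = C2·V2/C1 = 0.0855 mM × 698 mL ÷ 15.6 mM = 3.826 mL
spectinomycin: V = C2·V2/C1 = 80 µg/mL × 698 mL ÷ 75600 µg/mL = 0.739 mL
sodium acetate trihydrate: 22.9 mmol/L × 136.1 g/mol × 0.698 L ÷ 1000 = 2.175 g
calcium chloride dihydrate: 0.14% w/v = 1.4 g/L → 1.4 × 0.698 L = 0.977 g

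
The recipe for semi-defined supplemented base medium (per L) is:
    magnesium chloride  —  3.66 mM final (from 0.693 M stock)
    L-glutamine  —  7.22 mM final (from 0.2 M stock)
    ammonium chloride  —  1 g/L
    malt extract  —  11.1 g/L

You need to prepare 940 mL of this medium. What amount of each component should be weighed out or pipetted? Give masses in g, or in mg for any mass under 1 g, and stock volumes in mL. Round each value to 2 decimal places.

magnesium chloride 4.96 mL; L-glutamine 33.93 mL; ammonium chloride 940.00 mg; malt extract 10.43 g

Working volume: 940 mL = 0.94 L.
magnesium chloride: dilute stock: 3.66 mM × 940 mL ÷ 693 mM = 4.96 mL
L-glutamine: dilute stock: 7.22 mM × 940 mL ÷ 200 mM = 33.93 mL
ammonium chloride: 1 g/L × 0.94 L = 0.94 g = 940.00 mg
malt extract: 11.1 g/L × 0.94 L = 10.43 g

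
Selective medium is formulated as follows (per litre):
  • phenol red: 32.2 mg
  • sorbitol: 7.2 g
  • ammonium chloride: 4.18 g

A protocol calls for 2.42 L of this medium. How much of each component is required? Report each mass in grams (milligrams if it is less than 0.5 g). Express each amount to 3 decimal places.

Scale factor = 2420 mL / 1000 mL = 2.42.
phenol red: 32.2 mg × (2420 mL / 1000 mL) = 77.924 mg
sorbitol: 7.2 g × (2420 mL / 1000 mL) = 17.424 g
ammonium chloride: 4.18 g × (2420 mL / 1000 mL) = 10.116 g

phenol red 77.924 mg; sorbitol 17.424 g; ammonium chloride 10.116 g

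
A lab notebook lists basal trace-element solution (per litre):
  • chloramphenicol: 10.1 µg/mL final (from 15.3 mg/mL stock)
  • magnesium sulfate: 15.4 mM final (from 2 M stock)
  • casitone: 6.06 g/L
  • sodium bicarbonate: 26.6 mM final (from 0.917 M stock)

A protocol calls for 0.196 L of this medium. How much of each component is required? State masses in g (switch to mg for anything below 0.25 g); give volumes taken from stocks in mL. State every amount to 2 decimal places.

chloramphenicol 0.13 mL; magnesium sulfate 1.51 mL; casitone 1.19 g; sodium bicarbonate 5.69 mL

Scale factor relative to 1 L: 0.196.
chloramphenicol: V = C2·V2/C1 = 10.1 µg/mL × 196 mL ÷ 15300 µg/mL = 0.13 mL
magnesium sulfate: V = C2·V2/C1 = 15.4 mM × 196 mL ÷ 2000 mM = 1.51 mL
casitone: 6.06 g/L × 0.196 L = 1.19 g
sodium bicarbonate: dilute stock: 26.6 mM × 196 mL ÷ 917 mM = 5.69 mL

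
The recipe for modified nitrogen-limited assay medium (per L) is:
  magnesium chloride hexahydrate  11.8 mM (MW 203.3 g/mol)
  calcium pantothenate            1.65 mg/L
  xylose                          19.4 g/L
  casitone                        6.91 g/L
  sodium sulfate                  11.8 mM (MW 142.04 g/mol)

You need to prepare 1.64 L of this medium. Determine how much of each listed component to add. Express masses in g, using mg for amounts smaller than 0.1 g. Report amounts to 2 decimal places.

Working volume: 1.64 L.
magnesium chloride hexahydrate: 11.8 mmol/L × 203.3 g/mol × 1.64 L ÷ 1000 = 3.93 g
calcium pantothenate: 1.65 mg/L × 1.64 L = 2.71 mg
xylose: 19.4 g/L × 1.64 L = 31.82 g
casitone: 6.91 g/L × 1.64 L = 11.33 g
sodium sulfate: 11.8 mmol/L × 142.04 g/mol × 1.64 L ÷ 1000 = 2.75 g

magnesium chloride hexahydrate 3.93 g; calcium pantothenate 2.71 mg; xylose 31.82 g; casitone 11.33 g; sodium sulfate 2.75 g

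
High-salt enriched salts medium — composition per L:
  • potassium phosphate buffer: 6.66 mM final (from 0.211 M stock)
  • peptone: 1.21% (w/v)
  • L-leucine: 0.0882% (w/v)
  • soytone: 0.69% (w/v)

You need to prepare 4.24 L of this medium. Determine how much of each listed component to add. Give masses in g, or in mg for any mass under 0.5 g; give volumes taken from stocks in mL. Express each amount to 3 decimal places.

Scale factor relative to 1 L: 4.24.
potassium phosphate buffer: V = C2·V2/C1 = 6.66 mM × 4240 mL ÷ 211 mM = 133.831 mL
peptone: 1.21 g per 100 mL × 4240 mL ÷ 100 = 51.304 g
L-leucine: 0.0882% w/v = 0.882 g/L → 0.882 × 4.24 L = 3.740 g
soytone: 0.69 g per 100 mL × 4240 mL ÷ 100 = 29.256 g

potassium phosphate buffer 133.831 mL; peptone 51.304 g; L-leucine 3.740 g; soytone 29.256 g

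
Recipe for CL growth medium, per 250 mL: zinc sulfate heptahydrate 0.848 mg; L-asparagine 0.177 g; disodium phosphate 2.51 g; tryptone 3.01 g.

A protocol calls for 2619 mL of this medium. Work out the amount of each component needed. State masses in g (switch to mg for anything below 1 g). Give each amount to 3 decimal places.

Ratio of target to recipe volume: 2619 / 250 = 10.476.
zinc sulfate heptahydrate: 0.848 mg × (2619 mL / 250 mL) = 8.884 mg
L-asparagine: 0.177 g × (2619 mL / 250 mL) = 1.854 g
disodium phosphate: 2.51 g × (2619 mL / 250 mL) = 26.295 g
tryptone: 3.01 g × (2619 mL / 250 mL) = 31.533 g

zinc sulfate heptahydrate 8.884 mg; L-asparagine 1.854 g; disodium phosphate 26.295 g; tryptone 31.533 g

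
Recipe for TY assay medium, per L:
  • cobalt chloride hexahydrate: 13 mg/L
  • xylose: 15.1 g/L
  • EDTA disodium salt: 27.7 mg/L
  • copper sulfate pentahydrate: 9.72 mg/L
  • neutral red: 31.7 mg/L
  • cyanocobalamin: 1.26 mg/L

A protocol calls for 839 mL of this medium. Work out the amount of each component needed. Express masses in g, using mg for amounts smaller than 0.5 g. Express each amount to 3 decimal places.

cobalt chloride hexahydrate 10.907 mg; xylose 12.669 g; EDTA disodium salt 23.240 mg; copper sulfate pentahydrate 8.155 mg; neutral red 26.596 mg; cyanocobalamin 1.057 mg

Target volume = 839 mL = 0.839 L.
cobalt chloride hexahydrate: 13 mg/L × 0.839 L = 10.907 mg
xylose: 15.1 g/L × 0.839 L = 12.669 g
EDTA disodium salt: 27.7 mg/L × 0.839 L = 23.240 mg
copper sulfate pentahydrate: 9.72 mg/L × 0.839 L = 8.155 mg
neutral red: 31.7 mg/L × 0.839 L = 26.596 mg
cyanocobalamin: 1.26 mg/L × 0.839 L = 1.057 mg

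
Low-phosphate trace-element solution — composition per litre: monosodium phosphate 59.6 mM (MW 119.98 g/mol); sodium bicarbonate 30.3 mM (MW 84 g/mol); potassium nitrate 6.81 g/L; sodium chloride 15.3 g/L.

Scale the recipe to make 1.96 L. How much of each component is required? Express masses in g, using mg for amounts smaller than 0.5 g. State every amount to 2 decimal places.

Scale factor relative to 1 L: 1.96.
monosodium phosphate: 59.6 mmol/L × 119.98 g/mol × 1.96 L ÷ 1000 = 14.02 g
sodium bicarbonate: 30.3 mmol/L × 84 g/mol × 1.96 L ÷ 1000 = 4.99 g
potassium nitrate: 6.81 g/L × 1.96 L = 13.35 g
sodium chloride: 15.3 g/L × 1.96 L = 29.99 g

monosodium phosphate 14.02 g; sodium bicarbonate 4.99 g; potassium nitrate 13.35 g; sodium chloride 29.99 g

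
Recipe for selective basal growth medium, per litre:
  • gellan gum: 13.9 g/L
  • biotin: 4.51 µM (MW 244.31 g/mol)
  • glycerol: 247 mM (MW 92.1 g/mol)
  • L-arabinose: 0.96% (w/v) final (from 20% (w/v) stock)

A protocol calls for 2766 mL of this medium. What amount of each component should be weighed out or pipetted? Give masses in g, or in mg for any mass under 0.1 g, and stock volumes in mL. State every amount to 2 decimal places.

gellan gum 38.45 g; biotin 3.05 mg; glycerol 62.92 g; L-arabinose 132.77 mL

Target volume = 2766 mL = 2.766 L.
gellan gum: 13.9 g/L × 2.766 L = 38.45 g
biotin: 4.51 µmol/L × 244.31 g/mol × 2.766 L ÷ 1000 = 3.05 mg
glycerol: 247 mmol/L × 92.1 g/mol × 2.766 L ÷ 1000 = 62.92 g
L-arabinose: dilute stock: 0.96% ÷ 20% × 2766 mL = 132.77 mL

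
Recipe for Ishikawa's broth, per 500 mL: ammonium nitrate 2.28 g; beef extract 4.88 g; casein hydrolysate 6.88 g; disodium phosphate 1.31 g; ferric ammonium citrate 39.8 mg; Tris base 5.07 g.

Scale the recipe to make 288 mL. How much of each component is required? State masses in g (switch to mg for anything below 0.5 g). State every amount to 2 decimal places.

Ratio of target to recipe volume: 288 / 500 = 0.576.
ammonium nitrate: 2.28 g × (288 mL / 500 mL) = 1.31 g
beef extract: 4.88 g × (288 mL / 500 mL) = 2.81 g
casein hydrolysate: 6.88 g × (288 mL / 500 mL) = 3.96 g
disodium phosphate: 1.31 g × (288 mL / 500 mL) = 0.75 g
ferric ammonium citrate: 39.8 mg × (288 mL / 500 mL) = 22.92 mg
Tris base: 5.07 g × (288 mL / 500 mL) = 2.92 g

ammonium nitrate 1.31 g; beef extract 2.81 g; casein hydrolysate 3.96 g; disodium phosphate 0.75 g; ferric ammonium citrate 22.92 mg; Tris base 2.92 g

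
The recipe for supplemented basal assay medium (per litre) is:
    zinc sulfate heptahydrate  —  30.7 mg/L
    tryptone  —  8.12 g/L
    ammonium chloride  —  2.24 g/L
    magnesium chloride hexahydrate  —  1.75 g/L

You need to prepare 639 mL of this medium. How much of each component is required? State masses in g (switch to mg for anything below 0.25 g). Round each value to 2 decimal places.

zinc sulfate heptahydrate 19.62 mg; tryptone 5.19 g; ammonium chloride 1.43 g; magnesium chloride hexahydrate 1.12 g

Scale factor relative to 1 L: 0.639.
zinc sulfate heptahydrate: 30.7 mg/L × 0.639 L = 19.62 mg
tryptone: 8.12 g/L × 0.639 L = 5.19 g
ammonium chloride: 2.24 g/L × 0.639 L = 1.43 g
magnesium chloride hexahydrate: 1.75 g/L × 0.639 L = 1.12 g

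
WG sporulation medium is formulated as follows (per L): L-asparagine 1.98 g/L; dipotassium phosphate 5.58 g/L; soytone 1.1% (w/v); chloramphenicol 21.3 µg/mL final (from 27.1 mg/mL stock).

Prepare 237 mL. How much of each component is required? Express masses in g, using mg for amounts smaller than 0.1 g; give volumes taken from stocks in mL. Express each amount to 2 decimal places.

Target volume = 237 mL = 0.237 L.
L-asparagine: 1.98 g/L × 0.237 L = 0.47 g
dipotassium phosphate: 5.58 g/L × 0.237 L = 1.32 g
soytone: 1.1% w/v = 11 g/L → 11 × 0.237 L = 2.61 g
chloramphenicol: dilute stock: 21.3 µg/mL × 237 mL ÷ 27100 µg/mL = 0.19 mL

L-asparagine 0.47 g; dipotassium phosphate 1.32 g; soytone 2.61 g; chloramphenicol 0.19 mL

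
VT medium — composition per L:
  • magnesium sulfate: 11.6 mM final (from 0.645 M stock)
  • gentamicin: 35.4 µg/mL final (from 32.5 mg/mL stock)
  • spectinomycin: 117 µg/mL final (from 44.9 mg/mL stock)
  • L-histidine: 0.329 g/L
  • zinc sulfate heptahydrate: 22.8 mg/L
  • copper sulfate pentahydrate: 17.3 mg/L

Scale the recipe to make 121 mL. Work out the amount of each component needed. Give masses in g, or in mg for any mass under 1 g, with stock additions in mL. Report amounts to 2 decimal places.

Scale factor relative to 1 L: 0.121.
magnesium sulfate: dilute stock: 11.6 mM × 121 mL ÷ 645 mM = 2.18 mL
gentamicin: V = C2·V2/C1 = 35.4 µg/mL × 121 mL ÷ 32500 µg/mL = 0.13 mL
spectinomycin: C1V1 = C2V2 → 117 µg/mL × 121 mL ÷ 44900 µg/mL = 0.32 mL
L-histidine: 0.329 g/L × 0.121 L = 0.039809 g = 39.81 mg
zinc sulfate heptahydrate: 22.8 mg/L × 0.121 L = 2.76 mg
copper sulfate pentahydrate: 17.3 mg/L × 0.121 L = 2.09 mg

magnesium sulfate 2.18 mL; gentamicin 0.13 mL; spectinomycin 0.32 mL; L-histidine 39.81 mg; zinc sulfate heptahydrate 2.76 mg; copper sulfate pentahydrate 2.09 mg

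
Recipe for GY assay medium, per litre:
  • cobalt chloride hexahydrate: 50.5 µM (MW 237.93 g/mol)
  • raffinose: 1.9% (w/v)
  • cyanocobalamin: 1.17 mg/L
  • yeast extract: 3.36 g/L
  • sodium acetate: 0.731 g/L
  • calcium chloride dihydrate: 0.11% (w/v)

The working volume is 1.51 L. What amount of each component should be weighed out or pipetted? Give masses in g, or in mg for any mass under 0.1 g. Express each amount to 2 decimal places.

Working volume: 1.51 L.
cobalt chloride hexahydrate: 50.5 µmol/L × 237.93 g/mol × 1.51 L ÷ 1000 = 18.14 mg
raffinose: 1.9% w/v = 19 g/L → 19 × 1.51 L = 28.69 g
cyanocobalamin: 1.17 mg/L × 1.51 L = 1.77 mg
yeast extract: 3.36 g/L × 1.51 L = 5.07 g
sodium acetate: 0.731 g/L × 1.51 L = 1.10 g
calcium chloride dihydrate: 0.11 g per 100 mL × 1510 mL ÷ 100 = 1.66 g

cobalt chloride hexahydrate 18.14 mg; raffinose 28.69 g; cyanocobalamin 1.77 mg; yeast extract 5.07 g; sodium acetate 1.10 g; calcium chloride dihydrate 1.66 g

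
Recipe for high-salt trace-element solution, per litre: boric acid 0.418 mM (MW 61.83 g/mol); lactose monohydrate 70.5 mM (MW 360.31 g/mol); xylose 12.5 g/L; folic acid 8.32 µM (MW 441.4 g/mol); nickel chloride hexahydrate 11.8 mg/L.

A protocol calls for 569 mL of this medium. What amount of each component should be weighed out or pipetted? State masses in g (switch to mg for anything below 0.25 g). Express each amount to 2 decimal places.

Scale factor relative to 1 L: 0.569.
boric acid: 0.418 mmol/L × 61.83 mg/mmol × 0.569 L = 14.71 mg
lactose monohydrate: 70.5 mmol/L × 360.31 g/mol × 0.569 L ÷ 1000 = 14.45 g
xylose: 12.5 g/L × 0.569 L = 7.11 g
folic acid: 8.32 µmol/L × 441.4 g/mol × 0.569 L ÷ 1000 = 2.09 mg
nickel chloride hexahydrate: 11.8 mg/L × 0.569 L = 6.71 mg

boric acid 14.71 mg; lactose monohydrate 14.45 g; xylose 7.11 g; folic acid 2.09 mg; nickel chloride hexahydrate 6.71 mg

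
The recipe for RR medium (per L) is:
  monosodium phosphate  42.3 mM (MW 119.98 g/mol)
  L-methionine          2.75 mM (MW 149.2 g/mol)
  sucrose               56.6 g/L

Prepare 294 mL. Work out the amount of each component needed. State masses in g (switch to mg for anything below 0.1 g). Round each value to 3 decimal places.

Target volume = 294 mL = 0.294 L.
monosodium phosphate: 42.3 mmol/L × 119.98 g/mol × 0.294 L ÷ 1000 = 1.492 g
L-methionine: 2.75 mmol/L × 149.2 g/mol × 0.294 L ÷ 1000 = 0.121 g
sucrose: 56.6 g/L × 0.294 L = 16.640 g

monosodium phosphate 1.492 g; L-methionine 0.121 g; sucrose 16.640 g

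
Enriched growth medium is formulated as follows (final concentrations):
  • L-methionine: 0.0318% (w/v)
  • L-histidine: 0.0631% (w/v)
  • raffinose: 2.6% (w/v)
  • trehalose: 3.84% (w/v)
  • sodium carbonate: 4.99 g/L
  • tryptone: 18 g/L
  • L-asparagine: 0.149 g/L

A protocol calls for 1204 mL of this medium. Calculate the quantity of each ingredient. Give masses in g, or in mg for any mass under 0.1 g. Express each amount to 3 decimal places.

Scale factor relative to 1 L: 1.204.
L-methionine: 0.0318 g per 100 mL × 1204 mL ÷ 100 = 0.383 g
L-histidine: 0.0631% w/v = 0.631 g/L → 0.631 × 1.204 L = 0.760 g
raffinose: 2.6% w/v = 26 g/L → 26 × 1.204 L = 31.304 g
trehalose: 3.84 g per 100 mL × 1204 mL ÷ 100 = 46.234 g
sodium carbonate: 4.99 g/L × 1.204 L = 6.008 g
tryptone: 18 g/L × 1.204 L = 21.672 g
L-asparagine: 0.149 g/L × 1.204 L = 0.179 g

L-methionine 0.383 g; L-histidine 0.760 g; raffinose 31.304 g; trehalose 46.234 g; sodium carbonate 6.008 g; tryptone 21.672 g; L-asparagine 0.179 g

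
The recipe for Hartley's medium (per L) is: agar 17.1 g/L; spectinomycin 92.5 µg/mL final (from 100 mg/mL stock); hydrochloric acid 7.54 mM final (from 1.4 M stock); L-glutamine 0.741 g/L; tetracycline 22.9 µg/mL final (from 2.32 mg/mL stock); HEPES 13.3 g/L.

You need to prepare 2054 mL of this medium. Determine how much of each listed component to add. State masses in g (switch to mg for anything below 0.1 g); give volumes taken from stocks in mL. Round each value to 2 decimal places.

agar 35.12 g; spectinomycin 1.90 mL; hydrochloric acid 11.06 mL; L-glutamine 1.52 g; tetracycline 20.27 mL; HEPES 27.32 g

Scale factor relative to 1 L: 2.054.
agar: 17.1 g/L × 2.054 L = 35.12 g
spectinomycin: V = C2·V2/C1 = 92.5 µg/mL × 2054 mL ÷ 100000 µg/mL = 1.90 mL
hydrochloric acid: V = C2·V2/C1 = 7.54 mM × 2054 mL ÷ 1400 mM = 11.06 mL
L-glutamine: 0.741 g/L × 2.054 L = 1.52 g
tetracycline: C1V1 = C2V2 → 22.9 µg/mL × 2054 mL ÷ 2320 µg/mL = 20.27 mL
HEPES: 13.3 g/L × 2.054 L = 27.32 g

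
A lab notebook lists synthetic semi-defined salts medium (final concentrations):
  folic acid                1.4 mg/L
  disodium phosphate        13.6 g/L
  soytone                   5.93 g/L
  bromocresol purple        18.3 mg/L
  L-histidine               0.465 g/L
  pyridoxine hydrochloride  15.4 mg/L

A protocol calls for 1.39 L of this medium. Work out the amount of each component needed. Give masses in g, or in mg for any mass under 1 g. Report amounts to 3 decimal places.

folic acid 1.946 mg; disodium phosphate 18.904 g; soytone 8.243 g; bromocresol purple 25.437 mg; L-histidine 646.350 mg; pyridoxine hydrochloride 21.406 mg

Scale factor relative to 1 L: 1.39.
folic acid: 1.4 mg/L × 1.39 L = 1.946 mg
disodium phosphate: 13.6 g/L × 1.39 L = 18.904 g
soytone: 5.93 g/L × 1.39 L = 8.243 g
bromocresol purple: 18.3 mg/L × 1.39 L = 25.437 mg
L-histidine: 0.465 g/L × 1.39 L = 0.64635 g = 646.350 mg
pyridoxine hydrochloride: 15.4 mg/L × 1.39 L = 21.406 mg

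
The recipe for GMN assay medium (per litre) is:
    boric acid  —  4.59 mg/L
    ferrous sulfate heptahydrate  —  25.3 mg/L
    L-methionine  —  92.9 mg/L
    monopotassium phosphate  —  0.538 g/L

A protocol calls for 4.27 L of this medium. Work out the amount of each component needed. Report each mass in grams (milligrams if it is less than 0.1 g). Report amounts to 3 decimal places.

boric acid 19.599 mg; ferrous sulfate heptahydrate 0.108 g; L-methionine 0.397 g; monopotassium phosphate 2.297 g

Working volume: 4.27 L.
boric acid: 4.59 mg/L × 4.27 L = 19.599 mg
ferrous sulfate heptahydrate: 25.3 mg/L × 4.27 L = 108.031 mg = 0.108 g
L-methionine: 92.9 mg/L × 4.27 L = 396.683 mg = 0.397 g
monopotassium phosphate: 0.538 g/L × 4.27 L = 2.297 g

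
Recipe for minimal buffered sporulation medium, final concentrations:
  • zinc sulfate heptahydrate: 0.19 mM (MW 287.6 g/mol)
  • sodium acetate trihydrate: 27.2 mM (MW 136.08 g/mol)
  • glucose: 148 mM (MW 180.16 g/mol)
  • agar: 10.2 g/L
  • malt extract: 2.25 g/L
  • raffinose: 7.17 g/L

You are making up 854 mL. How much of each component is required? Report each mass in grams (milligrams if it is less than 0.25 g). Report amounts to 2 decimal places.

Working volume: 854 mL = 0.854 L.
zinc sulfate heptahydrate: 0.19 mmol/L × 287.6 mg/mmol × 0.854 L = 46.67 mg
sodium acetate trihydrate: 27.2 mmol/L × 136.08 g/mol × 0.854 L ÷ 1000 = 3.16 g
glucose: 148 mmol/L × 180.16 g/mol × 0.854 L ÷ 1000 = 22.77 g
agar: 10.2 g/L × 0.854 L = 8.71 g
malt extract: 2.25 g/L × 0.854 L = 1.92 g
raffinose: 7.17 g/L × 0.854 L = 6.12 g

zinc sulfate heptahydrate 46.67 mg; sodium acetate trihydrate 3.16 g; glucose 22.77 g; agar 8.71 g; malt extract 1.92 g; raffinose 6.12 g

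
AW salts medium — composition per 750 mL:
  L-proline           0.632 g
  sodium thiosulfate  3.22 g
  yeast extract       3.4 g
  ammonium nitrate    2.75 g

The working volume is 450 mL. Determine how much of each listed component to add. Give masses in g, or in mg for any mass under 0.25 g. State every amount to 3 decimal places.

L-proline 0.379 g; sodium thiosulfate 1.932 g; yeast extract 2.040 g; ammonium nitrate 1.650 g

Ratio of target to recipe volume: 450 / 750 = 0.6.
L-proline: 0.632 g × (450 mL / 750 mL) = 0.379 g
sodium thiosulfate: 3.22 g × (450 mL / 750 mL) = 1.932 g
yeast extract: 3.4 g × (450 mL / 750 mL) = 2.040 g
ammonium nitrate: 2.75 g × (450 mL / 750 mL) = 1.650 g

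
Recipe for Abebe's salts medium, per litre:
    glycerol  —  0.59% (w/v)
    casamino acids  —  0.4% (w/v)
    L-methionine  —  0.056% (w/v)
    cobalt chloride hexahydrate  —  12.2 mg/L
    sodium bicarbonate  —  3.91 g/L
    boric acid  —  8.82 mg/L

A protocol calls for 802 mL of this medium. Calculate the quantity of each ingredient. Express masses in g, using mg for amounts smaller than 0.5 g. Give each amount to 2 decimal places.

Scale factor relative to 1 L: 0.802.
glycerol: 0.59% w/v = 5.9 g/L → 5.9 × 0.802 L = 4.73 g
casamino acids: 0.4% w/v = 4 g/L → 4 × 0.802 L = 3.21 g
L-methionine: 0.056 g per 100 mL × 802 mL ÷ 100 = 0.44912 g = 449.12 mg
cobalt chloride hexahydrate: 12.2 mg/L × 0.802 L = 9.78 mg
sodium bicarbonate: 3.91 g/L × 0.802 L = 3.14 g
boric acid: 8.82 mg/L × 0.802 L = 7.07 mg

glycerol 4.73 g; casamino acids 3.21 g; L-methionine 449.12 mg; cobalt chloride hexahydrate 9.78 mg; sodium bicarbonate 3.14 g; boric acid 7.07 mg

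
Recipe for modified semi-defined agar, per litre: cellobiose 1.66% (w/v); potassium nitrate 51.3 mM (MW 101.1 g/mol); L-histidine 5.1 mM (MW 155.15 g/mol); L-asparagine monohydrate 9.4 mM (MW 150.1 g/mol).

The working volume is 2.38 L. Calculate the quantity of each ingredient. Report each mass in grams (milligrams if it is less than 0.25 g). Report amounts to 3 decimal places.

Working volume: 2.38 L.
cellobiose: 1.66% w/v = 16.6 g/L → 16.6 × 2.38 L = 39.508 g
potassium nitrate: 51.3 mmol/L × 101.1 g/mol × 2.38 L ÷ 1000 = 12.344 g
L-histidine: 5.1 mmol/L × 155.15 g/mol × 2.38 L ÷ 1000 = 1.883 g
L-asparagine monohydrate: 9.4 mmol/L × 150.1 g/mol × 2.38 L ÷ 1000 = 3.358 g

cellobiose 39.508 g; potassium nitrate 12.344 g; L-histidine 1.883 g; L-asparagine monohydrate 3.358 g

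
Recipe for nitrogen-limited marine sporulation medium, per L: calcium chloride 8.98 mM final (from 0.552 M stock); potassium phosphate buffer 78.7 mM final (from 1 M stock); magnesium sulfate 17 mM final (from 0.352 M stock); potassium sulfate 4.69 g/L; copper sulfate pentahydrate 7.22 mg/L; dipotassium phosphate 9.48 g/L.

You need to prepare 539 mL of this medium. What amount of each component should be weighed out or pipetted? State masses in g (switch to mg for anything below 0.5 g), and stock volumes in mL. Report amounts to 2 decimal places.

calcium chloride 8.77 mL; potassium phosphate buffer 42.42 mL; magnesium sulfate 26.03 mL; potassium sulfate 2.53 g; copper sulfate pentahydrate 3.89 mg; dipotassium phosphate 5.11 g

Working volume: 539 mL = 0.539 L.
calcium chloride: dilute stock: 8.98 mM × 539 mL ÷ 552 mM = 8.77 mL
potassium phosphate buffer: V = C2·V2/C1 = 78.7 mM × 539 mL ÷ 1000 mM = 42.42 mL
magnesium sulfate: V = C2·V2/C1 = 17 mM × 539 mL ÷ 352 mM = 26.03 mL
potassium sulfate: 4.69 g/L × 0.539 L = 2.53 g
copper sulfate pentahydrate: 7.22 mg/L × 0.539 L = 3.89 mg
dipotassium phosphate: 9.48 g/L × 0.539 L = 5.11 g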